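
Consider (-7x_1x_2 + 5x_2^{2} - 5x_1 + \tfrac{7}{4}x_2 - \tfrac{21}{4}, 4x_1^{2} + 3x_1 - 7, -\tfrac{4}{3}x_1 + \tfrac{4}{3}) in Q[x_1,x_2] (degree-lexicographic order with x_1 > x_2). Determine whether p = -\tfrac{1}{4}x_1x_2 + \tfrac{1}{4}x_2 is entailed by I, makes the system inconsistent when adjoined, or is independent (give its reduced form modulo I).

-\tfrac{1}{4}x_1x_2 + \tfrac{1}{4}x_2 lies in I (it reduces to 0).

First compute the reduced Gröbner basis of I by Buchberger's algorithm.
f_1 = -7x_1x_2 + 5x_2^{2} - 5x_1 + \tfrac{7}{4}x_2 - \tfrac{21}{4}, LT = x_1x_2.
f_2 = 4x_1^{2} + 3x_1 - 7, LT = x_1^{2}.
f_3 = -\tfrac{4}{3}x_1 + \tfrac{4}{3}, LT = x_1.

S(f_1,f_2): lcm = x_1^{2}x_2. S = -\tfrac{5}{7}x_1x_2^{2} + \tfrac{5}{7}x_1^{2} - x_1x_2 + \tfrac{3}{4}x_1 + \tfrac{7}{4}x_2.
  leading term x_1x_2^{2}: subtract (\tfrac{5}{49}x_2)·f_1 from -\tfrac{5}{7}x_1x_2^{2} + \tfrac{5}{7}x_1^{2} - x_1x_2 + \tfrac{3}{4}x_1 + \tfrac{7}{4}x_2 → -\tfrac{25}{49}x_2^{3} + \tfrac{5}{7}x_1^{2} - \tfrac{24}{49}x_1x_2 - \tfrac{5}{28}x_2^{2} + \tfrac{3}{4}x_1 + \tfrac{16}{7}x_2
  leading term x_2^{3}: no divisor's leading term divides it; move -\tfrac{25}{49}x_2^{3} to the remainder.
  leading term x_1^{2}: subtract (\tfrac{5}{28})·f_2 from \tfrac{5}{7}x_1^{2} - \tfrac{24}{49}x_1x_2 - \tfrac{5}{28}x_2^{2} + \tfrac{3}{4}x_1 + \tfrac{16}{7}x_2 → -\tfrac{24}{49}x_1x_2 - \tfrac{5}{28}x_2^{2} + \tfrac{3}{14}x_1 + \tfrac{16}{7}x_2 + \tfrac{5}{4}
  leading term x_1x_2: subtract (\tfrac{24}{343})·f_1 from -\tfrac{24}{49}x_1x_2 - \tfrac{5}{28}x_2^{2} + \tfrac{3}{14}x_1 + \tfrac{16}{7}x_2 + \tfrac{5}{4} → -\tfrac{725}{1372}x_2^{2} + \tfrac{387}{686}x_1 + \tfrac{106}{49}x_2 + \tfrac{317}{196}
  leading term x_2^{2}: no divisor's leading term divides it; move -\tfrac{725}{1372}x_2^{2} to the remainder.
  leading term x_1: subtract (-\tfrac{1161}{2744})·f_3 from \tfrac{387}{686}x_1 + \tfrac{106}{49}x_2 + \tfrac{317}{196} → \tfrac{106}{49}x_2 + \tfrac{2993}{1372}
  leading term x_2: no divisor's leading term divides it; move \tfrac{106}{49}x_2 to the remainder.
  leading term 1: no divisor's leading term divides it; move \tfrac{2993}{1372} to the remainder.
  remainder -\tfrac{25}{49}x_2^{3} - \tfrac{725}{1372}x_2^{2} + \tfrac{106}{49}x_2 + \tfrac{2993}{1372} ≠ 0; add h_4 = -\tfrac{25}{49}x_2^{3} - \tfrac{725}{1372}x_2^{2} + \tfrac{106}{49}x_2 + \tfrac{2993}{1372} to the basis.

S(f_1,f_3): lcm = x_1x_2. S = -\tfrac{5}{7}x_2^{2} + \tfrac{5}{7}x_1 + \tfrac{3}{4}x_2 + \tfrac{3}{4}.
  leading term x_2^{2}: no divisor's leading term divides it; move -\tfrac{5}{7}x_2^{2} to the remainder.
  leading term x_1: subtract (-\tfrac{15}{28})·f_3 from \tfrac{5}{7}x_1 + \tfrac{3}{4}x_2 + \tfrac{3}{4} → \tfrac{3}{4}x_2 + \tfrac{41}{28}
  leading term x_2: no divisor's leading term divides it; move \tfrac{3}{4}x_2 to the remainder.
  leading term 1: no divisor's leading term divides it; move \tfrac{41}{28} to the remainder.
  remainder -\tfrac{5}{7}x_2^{2} + \tfrac{3}{4}x_2 + \tfrac{41}{28} ≠ 0; add h_5 = -\tfrac{5}{7}x_2^{2} + \tfrac{3}{4}x_2 + \tfrac{41}{28} to the basis.

The other S-polynomials (S(f_2,f_3), S(f_1,h_4), S(f_2,h_4), S(f_3,h_4), S(f_1,h_5), S(f_2,h_5), S(f_3,h_5), S(h_4,h_5)) all reduce to 0 modulo the current basis, so we have a Gröbner basis.
Inter-reduce: drop elements whose leading term is divisible by another's, tail-reduce, and make monic.
Reduced Gröbner basis: {x_2^{2} - \tfrac{21}{20}x_2 - \tfrac{41}{20}, x_1 - 1}.
Label its elements g_1 = x_2^{2} - \tfrac{21}{20}x_2 - \tfrac{41}{20}, g_2 = x_1 - 1.

Reduce p = -\tfrac{1}{4}x_1x_2 + \tfrac{1}{4}x_2 modulo G:
  leading term x_1x_2: subtract (-\tfrac{1}{4}x_2)·g_2 from -\tfrac{1}{4}x_1x_2 + \tfrac{1}{4}x_2 → 0
  normal form = 0.
Since the normal form is 0, p ∈ I.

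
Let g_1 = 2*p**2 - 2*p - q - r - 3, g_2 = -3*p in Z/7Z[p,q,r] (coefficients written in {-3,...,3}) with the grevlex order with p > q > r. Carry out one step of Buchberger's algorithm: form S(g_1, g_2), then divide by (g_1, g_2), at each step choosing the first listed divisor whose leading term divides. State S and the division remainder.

lcm(LM(g_1), LM(g_2)) = p**2.
S = (lcm/LT(g_1))·g_1 − (lcm/LT(g_2))·g_2 = -p + 3*q + 3*r + 2.
Reduce S modulo (g_1, g_2) in that order:
  leading term p: subtract (-2)·g_2 from -p + 3*q + 3*r + 2 → 3*q + 3*r + 2
  leading term q: no divisor's leading term divides it; move 3*q to the remainder.
  leading term r: no divisor's leading term divides it; move 3*r to the remainder.
  leading term 1: no divisor's leading term divides it; move 2 to the remainder.
The remainder 3*q + 3*r + 2 is nonzero, so it would be added as the next basis element.

S(g_1, g_2) = -p + 3*q + 3*r + 2; remainder on division = 3*q + 3*r + 2.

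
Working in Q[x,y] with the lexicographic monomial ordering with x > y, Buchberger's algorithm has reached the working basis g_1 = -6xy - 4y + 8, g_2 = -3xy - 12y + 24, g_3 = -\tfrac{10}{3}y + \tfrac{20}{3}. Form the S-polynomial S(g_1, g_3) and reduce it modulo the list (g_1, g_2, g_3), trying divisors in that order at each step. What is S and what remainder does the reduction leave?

lcm(LM(g_1), LM(g_3)) = xy.
S = (lcm/LT(g_1))·g_1 − (lcm/LT(g_3))·g_3 = 2x + \tfrac{2}{3}y - \tfrac{4}{3}.
Reduce S modulo (g_1, g_2, g_3) in that order:
  leading term x: no divisor's leading term divides it; move 2x to the remainder.
  leading term y: subtract (-\tfrac{1}{5})·g_3 from \tfrac{2}{3}y - \tfrac{4}{3} → 0
The remainder 2x is nonzero, so it would be added as the next basis element.

S(g_1, g_3) = 2x + \tfrac{2}{3}y - \tfrac{4}{3}; remainder on division = 2x.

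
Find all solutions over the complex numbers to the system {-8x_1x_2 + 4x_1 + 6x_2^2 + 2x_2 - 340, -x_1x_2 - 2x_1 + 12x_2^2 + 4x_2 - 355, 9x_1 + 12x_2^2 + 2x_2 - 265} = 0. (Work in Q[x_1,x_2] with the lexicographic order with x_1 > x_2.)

{(-5, 5)}

Compute a lex Gröbner basis by Buchberger's algorithm.
f_1 = -8x_1x_2 + 4x_1 + 6x_2^2 + 2x_2 - 340, LT = x_1x_2.
f_2 = -x_1x_2 - 2x_1 + 12x_2^2 + 4x_2 - 355, LT = x_1x_2.
f_3 = 9x_1 + 12x_2^2 + 2x_2 - 265, LT = x_1.

S(f_1,f_2): lcm = x_1x_2. S = -5/2x_1 + 45/4x_2^2 + 15/4x_2 - 625/2.
  leading term x_1: subtract (-5/18)·f_3 from -5/2x_1 + 45/4x_2^2 + 15/4x_2 - 625/2 → 175/12x_2^2 + 155/36x_2 - 3475/9
  leading term x_2^2: no divisor's leading term divides it; move 175/12x_2^2 to the remainder.
  leading term x_2: no divisor's leading term divides it; move 155/36x_2 to the remainder.
  leading term 1: no divisor's leading term divides it; move -3475/9 to the remainder.
  remainder 175/12x_2^2 + 155/36x_2 - 3475/9 ≠ 0; add h_4 = 175/12x_2^2 + 155/36x_2 - 3475/9 to the basis.

S(f_1,f_3): lcm = x_1x_2. S = -1/2x_1 - 4/3x_2^3 - 35/36x_2^2 + 1051/36x_2 + 85/2.
  leading term x_1: subtract (-1/18)·f_3 from -1/2x_1 - 4/3x_2^3 - 35/36x_2^2 + 1051/36x_2 + 85/2 → -4/3x_2^3 - 11/36x_2^2 + 1055/36x_2 + 250/9
  leading term x_2^3: subtract (-16/175x_2)·h_4 from -4/3x_2^3 - 11/36x_2^2 + 1055/36x_2 + 250/9 → 37/420x_2^2 - 1511/252x_2 + 250/9
  leading term x_2^2: subtract (37/6125)·h_4 from 37/420x_2^2 - 1511/252x_2 + 250/9 → -7377/1225x_2 + 7377/245
  leading term x_2: no divisor's leading term divides it; move -7377/1225x_2 to the remainder.
  leading term 1: no divisor's leading term divides it; move 7377/245 to the remainder.
  remainder -7377/1225x_2 + 7377/245 ≠ 0; add h_5 = -7377/1225x_2 + 7377/245 to the basis.

The other S-polynomials (S(f_2,f_3), S(f_1,h_4), S(f_2,h_4), S(f_3,h_4), S(f_1,h_5), S(f_2,h_5), S(f_3,h_5), S(h_4,h_5)) all reduce to 0 modulo the current basis, so we have a Gröbner basis.
Inter-reduce: drop elements whose leading term is divisible by another's, tail-reduce, and make monic.
Reduced Gröbner basis: {x_1 + 5, x_2 - 5}.

A lex Gröbner basis eliminates variables successively. Here x_2 - 5 depends only on x_2, with roots {5}; lifting each root through the earlier basis elements recovers the full solutions.
  x_2 = 5: the earlier basis element becomes x_1 + 5 = 0, giving x_1 = -5 — point (-5, 5).
Check: every point annihilates each of the original generators.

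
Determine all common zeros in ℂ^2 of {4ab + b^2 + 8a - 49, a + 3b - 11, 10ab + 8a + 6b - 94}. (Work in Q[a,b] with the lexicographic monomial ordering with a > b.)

Compute a lex Gröbner basis by Buchberger's algorithm.
f_1 = 4ab + 8a + b^2 - 49, LT = ab.
f_2 = a + 3b - 11, LT = a.
f_3 = 10ab + 8a + 6b - 94, LT = ab.

S(f_1,f_2): lcm = ab. S = 2a - 11/4b^2 + 11b - 49/4.
  leading term a: subtract (2)·f_2 from 2a - 11/4b^2 + 11b - 49/4 → -11/4b^2 + 5b + 39/4
  leading term b^2: no divisor's leading term divides it; move -11/4b^2 to the remainder.
  leading term b: no divisor's leading term divides it; move 5b to the remainder.
  leading term 1: no divisor's leading term divides it; move 39/4 to the remainder.
  remainder -11/4b^2 + 5b + 39/4 ≠ 0; add h_4 = -11/4b^2 + 5b + 39/4 to the basis.

S(f_1,f_3): lcm = ab. S = 6/5a + 1/4b^2 - 3/5b - 57/20.
  leading term a: subtract (6/5)·f_2 from 6/5a + 1/4b^2 - 3/5b - 57/20 → 1/4b^2 - 21/5b + 207/20
  leading term b^2: subtract (-1/11)·h_4 from 1/4b^2 - 21/5b + 207/20 → -206/55b + 618/55
  leading term b: no divisor's leading term divides it; move -206/55b to the remainder.
  leading term 1: no divisor's leading term divides it; move 618/55 to the remainder.
  remainder -206/55b + 618/55 ≠ 0; add h_5 = -206/55b + 618/55 to the basis.

The other S-polynomials (S(f_2,f_3), S(f_1,h_4), S(f_2,h_4), S(f_3,h_4), S(f_1,h_5), S(f_2,h_5), S(f_3,h_5), S(h_4,h_5)) all reduce to 0 modulo the current basis, so we have a Gröbner basis.
Inter-reduce: drop elements whose leading term is divisible by another's, tail-reduce, and make monic.
Reduced Gröbner basis: {a - 2, b - 3}.

From the last basis element, b - 3 = 0, so b takes values in {3}. Each choice, substituted upward through the basis, yields the corresponding point(s) of the solution set.
  b = 3: the earlier basis element becomes a - 2 = 0, giving a = 2 — point (2, 3).
Each listed point satisfies every original equation (direct substitution).
This is the nonlinear analogue of row-reducing a linear system.

{(2, 3)}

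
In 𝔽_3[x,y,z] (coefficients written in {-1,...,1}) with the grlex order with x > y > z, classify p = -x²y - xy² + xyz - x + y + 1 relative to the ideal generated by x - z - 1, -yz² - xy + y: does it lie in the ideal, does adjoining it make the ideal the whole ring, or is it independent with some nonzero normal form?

-x²y - xy² + xyz - x + y + 1 is independent of I; its normal form modulo I is -y²z - y² - yz - z.

First compute the reduced Gröbner basis of I by Buchberger's algorithm.
f_1 = x - z - 1, LT = x.
f_2 = -yz² - xy + y, LT = yz².

The S-polynomials (S(f_1,f_2)) all reduce to 0 modulo the current basis, so we have a Gröbner basis.
Inter-reduce: drop elements whose leading term is divisible by another's, tail-reduce, and make monic.
Reduced Gröbner basis: {yz² + yz, x - z - 1}.
Label its elements g_1 = yz² + yz, g_2 = x - z - 1.

Reduce p = -x²y - xy² + xyz - x + y + 1 modulo G:
  leading term x²y: subtract (-xy)·g_2 from -x²y - xy² + xyz - x + y + 1 → -xy² - xy - x + y + 1
  leading term xy²: subtract (-y²)·g_2 from -xy² - xy - x + y + 1 → -y²z - xy - y² - x + y + 1
  leading term y²z: no divisor's leading term divides it; move -y²z to the remainder.
  leading term xy: subtract (-y)·g_2 from -xy - y² - x + y + 1 → -y² - yz - x + 1
  leading term y²: no divisor's leading term divides it; move -y² to the remainder.
  leading term yz: no divisor's leading term divides it; move -yz to the remainder.
  leading term x: subtract (-1)·g_2 from -x + 1 → -z
  leading term z: no divisor's leading term divides it; move -z to the remainder.
  normal form = -y²z - y² - yz - z.
The normal form is nonzero, so p ∉ I. Since p minus its normal form lies in I, I + (p) = I + (r) where r = -y²z - y² - yz - z; decide whether this ideal is the whole ring.
Run Buchberger on G together with r (pairs among the g_i already reduce to 0 since G is a Gröbner basis):
g_1 = yz² + yz, LT = yz².
g_2 = x - z - 1, LT = x.
r = -y²z - y² - yz - z, LT = y²z.

S(g_1,r): lcm = y²z². S = -yz² - z².
  leading term yz²: subtract (-1)·g_1 from -yz² - z² → yz - z²
  leading term yz: no divisor's leading term divides it; move yz to the remainder.
  leading term z²: no divisor's leading term divides it; move -z² to the remainder.
  remainder yz - z² ≠ 0; add m_4 = yz - z² to the basis.

S(g_1,m_4): lcm = yz². S = z³ + yz.
  leading term z³: no divisor's leading term divides it; move z³ to the remainder.
  leading term yz: subtract (1)·m_4 from yz → z²
  leading term z²: no divisor's leading term divides it; move z² to the remainder.
  remainder z³ + z² ≠ 0; add m_5 = z³ + z² to the basis.

S(r,m_4): lcm = y²z. S = yz² + y² + yz + z.
  leading term yz²: subtract (1)·g_1 from yz² + y² + yz + z → y² + z
  leading term y²: no divisor's leading term divides it; move y² to the remainder.
  leading term z: no divisor's leading term divides it; move z to the remainder.
  remainder y² + z ≠ 0; add m_6 = y² + z to the basis.

The other S-polynomials (S(g_1,g_2), S(g_2,r), S(g_2,m_4), S(g_1,m_5), S(g_2,m_5), S(r,m_5), S(m_4,m_5), S(g_1,m_6), S(g_2,m_6), S(r,m_6), S(m_4,m_6), S(m_5,m_6)) all reduce to 0 modulo the current basis, so we have a Gröbner basis.
Inter-reduce: drop elements whose leading term is divisible by another's, tail-reduce, and make monic.
Reduced Gröbner basis: {z³ + z², y² + z, yz - z², x - z - 1}.
The reduced Gröbner basis of I + (p) is {z³ + z², y² + z, yz - z², x - z - 1} ≠ {1}, a proper ideal, so the enlarged system stays consistent: p is independent of I, with normal form -y²z - y² - yz - z.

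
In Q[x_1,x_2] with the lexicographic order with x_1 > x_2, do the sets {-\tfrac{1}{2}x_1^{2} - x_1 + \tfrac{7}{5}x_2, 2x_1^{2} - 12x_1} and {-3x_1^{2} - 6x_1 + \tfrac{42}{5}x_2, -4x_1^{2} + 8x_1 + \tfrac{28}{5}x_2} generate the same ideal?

Yes, the ideals are equal.

Two ideals are equal iff their reduced Gröbner bases coincide (the reduced basis is unique for a fixed ordering).
Buchberger on the first generating set:
f_1 = -\tfrac{1}{2}x_1^{2} - x_1 + \tfrac{7}{5}x_2, LT = x_1^{2}.
f_2 = 2x_1^{2} - 12x_1, LT = x_1^{2}.

S(f_1,f_2): lcm = x_1^{2}. S = 8x_1 - \tfrac{14}{5}x_2.
  leading term x_1: no divisor's leading term divides it; move 8x_1 to the remainder.
  leading term x_2: no divisor's leading term divides it; move -\tfrac{14}{5}x_2 to the remainder.
  remainder 8x_1 - \tfrac{14}{5}x_2 ≠ 0; add g_3 = 8x_1 - \tfrac{14}{5}x_2 to the basis.

S(f_1,g_3): lcm = x_1^{2}. S = \tfrac{7}{20}x_1x_2 + 2x_1 - \tfrac{14}{5}x_2.
  leading term x_1x_2: subtract (\tfrac{7}{160}x_2)·g_3 from \tfrac{7}{20}x_1x_2 + 2x_1 - \tfrac{14}{5}x_2 → 2x_1 + \tfrac{49}{400}x_2^{2} - \tfrac{14}{5}x_2
  leading term x_1: subtract (\tfrac{1}{4})·g_3 from 2x_1 + \tfrac{49}{400}x_2^{2} - \tfrac{14}{5}x_2 → \tfrac{49}{400}x_2^{2} - \tfrac{21}{10}x_2
  leading term x_2^{2}: no divisor's leading term divides it; move \tfrac{49}{400}x_2^{2} to the remainder.
  leading term x_2: no divisor's leading term divides it; move -\tfrac{21}{10}x_2 to the remainder.
  remainder \tfrac{49}{400}x_2^{2} - \tfrac{21}{10}x_2 ≠ 0; add g_4 = \tfrac{49}{400}x_2^{2} - \tfrac{21}{10}x_2 to the basis.

The other S-polynomials (S(f_2,g_3), S(f_1,g_4), S(f_2,g_4), S(g_3,g_4)) all reduce to 0 modulo the current basis, so we have a Gröbner basis.
Inter-reduce: drop elements whose leading term is divisible by another's, tail-reduce, and make monic.
Reduced Gröbner basis: {x_1 - \tfrac{7}{20}x_2, x_2^{2} - \tfrac{120}{7}x_2}.

Buchberger on the second generating set:
h_1 = -3x_1^{2} - 6x_1 + \tfrac{42}{5}x_2, LT = x_1^{2}.
h_2 = -4x_1^{2} + 8x_1 + \tfrac{28}{5}x_2, LT = x_1^{2}.

S(h_1,h_2): lcm = x_1^{2}. S = 4x_1 - \tfrac{7}{5}x_2.
  leading term x_1: no divisor's leading term divides it; move 4x_1 to the remainder.
  leading term x_2: no divisor's leading term divides it; move -\tfrac{7}{5}x_2 to the remainder.
  remainder 4x_1 - \tfrac{7}{5}x_2 ≠ 0; add k_3 = 4x_1 - \tfrac{7}{5}x_2 to the basis.

S(h_1,k_3): lcm = x_1^{2}. S = \tfrac{7}{20}x_1x_2 + 2x_1 - \tfrac{14}{5}x_2.
  leading term x_1x_2: subtract (\tfrac{7}{80}x_2)·k_3 from \tfrac{7}{20}x_1x_2 + 2x_1 - \tfrac{14}{5}x_2 → 2x_1 + \tfrac{49}{400}x_2^{2} - \tfrac{14}{5}x_2
  leading term x_1: subtract (\tfrac{1}{2})·k_3 from 2x_1 + \tfrac{49}{400}x_2^{2} - \tfrac{14}{5}x_2 → \tfrac{49}{400}x_2^{2} - \tfrac{21}{10}x_2
  leading term x_2^{2}: no divisor's leading term divides it; move \tfrac{49}{400}x_2^{2} to the remainder.
  leading term x_2: no divisor's leading term divides it; move -\tfrac{21}{10}x_2 to the remainder.
  remainder \tfrac{49}{400}x_2^{2} - \tfrac{21}{10}x_2 ≠ 0; add k_4 = \tfrac{49}{400}x_2^{2} - \tfrac{21}{10}x_2 to the basis.

The other S-polynomials (S(h_2,k_3), S(h_1,k_4), S(h_2,k_4), S(k_3,k_4)) all reduce to 0 modulo the current basis, so we have a Gröbner basis.
Inter-reduce: drop elements whose leading term is divisible by another's, tail-reduce, and make monic.
Reduced Gröbner basis: {x_1 - \tfrac{7}{20}x_2, x_2^{2} - \tfrac{120}{7}x_2}.

These coincide, so the ideals are equal.
The choice of monomial ordering does not affect the verdict — as long as both bases are computed under the same ordering, their equality decides ideal equality.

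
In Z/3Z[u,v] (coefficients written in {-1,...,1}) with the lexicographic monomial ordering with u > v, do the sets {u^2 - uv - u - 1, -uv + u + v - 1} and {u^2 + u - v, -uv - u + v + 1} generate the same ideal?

No, the ideals differ.

Since reduced Gröbner bases are canonical representatives of ideals under a given ordering, it suffices to compute and compare them.
Buchberger on the first generating set:
f_1 = u^2 - uv - u - 1, LT = u^2.
f_2 = -uv + u + v - 1, LT = uv.

S(f_1,f_2): lcm = u^2v. S = u^2 - uv^2 - u - v.
  leading term u^2: subtract (1)·f_1 from u^2 - uv^2 - u - v → -uv^2 + uv - v + 1
  leading term uv^2: subtract (v)·f_2 from -uv^2 + uv - v + 1 → -v^2 + 1
  leading term v^2: no divisor's leading term divides it; move -v^2 to the remainder.
  leading term 1: no divisor's leading term divides it; move 1 to the remainder.
  remainder -v^2 + 1 ≠ 0; add g_3 = -v^2 + 1 to the basis.

The other S-polynomials (S(f_1,g_3), S(f_2,g_3)) all reduce to 0 modulo the current basis, so we have a Gröbner basis.
Inter-reduce: drop elements whose leading term is divisible by another's, tail-reduce, and make monic.
Reduced Gröbner basis: {u^2 + u - v, uv - u - v + 1, v^2 - 1}.

Buchberger on the second generating set:
h_1 = u^2 + u - v, LT = u^2.
h_2 = -uv - u + v + 1, LT = uv.

S(h_1,h_2): lcm = u^2v. S = -u^2 - uv + u - v^2.
  leading term u^2: subtract (-1)·h_1 from -u^2 - uv + u - v^2 → -uv - u - v^2 - v
  leading term uv: subtract (1)·h_2 from -uv - u - v^2 - v → -v^2 + v - 1
  leading term v^2: no divisor's leading term divides it; move -v^2 to the remainder.
  leading term v: no divisor's leading term divides it; move v to the remainder.
  leading term 1: no divisor's leading term divides it; move -1 to the remainder.
  remainder -v^2 + v - 1 ≠ 0; add k_3 = -v^2 + v - 1 to the basis.

The other S-polynomials (S(h_1,k_3), S(h_2,k_3)) all reduce to 0 modulo the current basis, so we have a Gröbner basis.
Inter-reduce: drop elements whose leading term is divisible by another's, tail-reduce, and make monic.
Reduced Gröbner basis: {u^2 + u - v, uv + u - v - 1, v^2 - v + 1}.

These differ, so the ideals are not equal.
The same test decides containment: I ⊆ J iff every generator of I reduces to 0 modulo a Gröbner basis of J.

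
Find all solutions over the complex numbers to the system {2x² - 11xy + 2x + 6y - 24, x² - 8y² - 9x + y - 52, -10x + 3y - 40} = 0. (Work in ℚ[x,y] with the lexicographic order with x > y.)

{(-4, 0)}

Compute a lex Gröbner basis by Buchberger's algorithm.
f_1 = 2x² - 11xy + 2x + 6y - 24, LT = x².
f_2 = x² - 9x - 8y² + y - 52, LT = x².
f_3 = -10x + 3y - 40, LT = x.

S(f_1,f_2): lcm = x². S = -11/2xy + 10x + 8y² + 2y + 40.
  leading term xy: subtract (11/20y)·f_3 from -11/2xy + 10x + 8y² + 2y + 40 → 10x + 127/20y² + 24y + 40
  leading term x: subtract (-1)·f_3 from 10x + 127/20y² + 24y + 40 → 127/20y² + 27y
  leading term y²: no divisor's leading term divides it; move 127/20y² to the remainder.
  leading term y: no divisor's leading term divides it; move 27y to the remainder.
  remainder 127/20y² + 27y ≠ 0; add h_4 = 127/20y² + 27y to the basis.

S(f_1,f_3): lcm = x². S = -26/5xy - 3x + 3y - 12.
  leading term xy: subtract (13/25y)·f_3 from -26/5xy - 3x + 3y - 12 → -3x - 39/25y² + 119/5y - 12
  leading term x: subtract (3/10)·f_3 from -3x - 39/25y² + 119/5y - 12 → -39/25y² + 229/10y
  leading term y²: subtract (-156/635)·h_4 from -39/25y² + 229/10y → 37507/1270y
  leading term y: no divisor's leading term divides it; move 37507/1270y to the remainder.
  remainder 37507/1270y ≠ 0; add h_5 = 37507/1270y to the basis.

The other S-polynomials (S(f_2,f_3), S(f_1,h_4), S(f_2,h_4), S(f_3,h_4), S(f_1,h_5), S(f_2,h_5), S(f_3,h_5), S(h_4,h_5)) all reduce to 0 modulo the current basis, so we have a Gröbner basis.
Inter-reduce: drop elements whose leading term is divisible by another's, tail-reduce, and make monic.
Reduced Gröbner basis: {x + 4, y}.

The lex basis is triangular: the last element involves only y. Solving y = 0 gives y ∈ {0}; substituting each value into the earlier elements determines the remaining variables.
  y = 0: the earlier basis element becomes x + 4 = 0, giving x = -4 — point (-4, 0).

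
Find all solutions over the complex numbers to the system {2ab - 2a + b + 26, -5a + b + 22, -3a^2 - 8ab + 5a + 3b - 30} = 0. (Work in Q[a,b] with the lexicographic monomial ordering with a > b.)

Compute a lex Gröbner basis by Buchberger's algorithm.
f_1 = 2ab - 2a + b + 26, LT = ab.
f_2 = -5a + b + 22, LT = a.
f_3 = -3a^2 - 8ab + 5a + 3b - 30, LT = a^2.

S(f_1,f_2): lcm = ab. S = -a + 1/5b^2 + 49/10b + 13.
  leading term a: subtract (1/5)·f_2 from -a + 1/5b^2 + 49/10b + 13 → 1/5b^2 + 47/10b + 43/5
  leading term b^2: no divisor's leading term divides it; move 1/5b^2 to the remainder.
  leading term b: no divisor's leading term divides it; move 47/10b to the remainder.
  leading term 1: no divisor's leading term divides it; move 43/5 to the remainder.
  remainder 1/5b^2 + 47/10b + 43/5 ≠ 0; add h_4 = 1/5b^2 + 47/10b + 43/5 to the basis.

S(f_1,f_3): lcm = a^2b. S = -a^2 - 8/3ab^2 + 13/6ab + 13a + b^2 - 10b.
  leading term a^2: subtract (1/5a)·f_2 from -a^2 - 8/3ab^2 + 13/6ab + 13a + b^2 - 10b → -8/3ab^2 + 59/30ab + 43/5a + b^2 - 10b
  leading term ab^2: subtract (-4/3b)·f_1 from -8/3ab^2 + 59/30ab + 43/5a + b^2 - 10b → -7/10ab + 43/5a + 7/3b^2 + 74/3b
  leading term ab: subtract (-7/20)·f_1 from -7/10ab + 43/5a + 7/3b^2 + 74/3b → 79/10a + 7/3b^2 + 1501/60b + 91/10
  leading term a: subtract (-79/50)·f_2 from 79/10a + 7/3b^2 + 1501/60b + 91/10 → 7/3b^2 + 7979/300b + 2193/50
  leading term b^2: subtract (35/3)·h_4 from 7/3b^2 + 7979/300b + 2193/50 → -8471/300b - 8471/150
  leading term b: no divisor's leading term divides it; move -8471/300b to the remainder.
  leading term 1: no divisor's leading term divides it; move -8471/150 to the remainder.
  remainder -8471/300b - 8471/150 ≠ 0; add h_5 = -8471/300b - 8471/150 to the basis.

The other S-polynomials (S(f_2,f_3), S(f_1,h_4), S(f_2,h_4), S(f_3,h_4), S(f_1,h_5), S(f_2,h_5), S(f_3,h_5), S(h_4,h_5)) all reduce to 0 modulo the current basis, so we have a Gröbner basis.
Inter-reduce: drop elements whose leading term is divisible by another's, tail-reduce, and make monic.
Reduced Gröbner basis: {a - 4, b + 2}.

A lex Gröbner basis eliminates variables successively. Here b + 2 depends only on b, with roots {-2}; lifting each root through the earlier basis elements recovers the full solutions.
  b = -2: the earlier basis element becomes a - 4 = 0, giving a = 4 — point (4, -2).
Each listed point satisfies every original equation (direct substitution).

{(4, -2)}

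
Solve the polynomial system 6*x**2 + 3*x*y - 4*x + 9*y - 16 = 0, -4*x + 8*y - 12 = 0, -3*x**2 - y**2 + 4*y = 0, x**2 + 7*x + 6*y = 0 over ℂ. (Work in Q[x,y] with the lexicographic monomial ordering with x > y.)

{(-1, 1)}

Compute a lex Gröbner basis by Buchberger's algorithm.
f_1 = 6*x**2 + 3*x*y - 4*x + 9*y - 16, LT = x**2.
f_2 = -4*x + 8*y - 12, LT = x.
f_3 = -3*x**2 - y**2 + 4*y, LT = x**2.
f_4 = x**2 + 7*x + 6*y, LT = x**2.

S(f_1,f_2): lcm = x**2. S = 5/2*x*y - 11/3*x + 3/2*y - 8/3.
  leading term x*y: subtract (-5/8*y)·f_2 from 5/2*x*y - 11/3*x + 3/2*y - 8/3 → -11/3*x + 5*y**2 - 6*y - 8/3
  leading term x: subtract (11/12)·f_2 from -11/3*x + 5*y**2 - 6*y - 8/3 → 5*y**2 - 40/3*y + 25/3
  leading term y**2: no divisor's leading term divides it; move 5*y**2 to the remainder.
  leading term y: no divisor's leading term divides it; move -40/3*y to the remainder.
  leading term 1: no divisor's leading term divides it; move 25/3 to the remainder.
  remainder 5*y**2 - 40/3*y + 25/3 ≠ 0; add h_5 = 5*y**2 - 40/3*y + 25/3 to the basis.

S(f_1,f_3): lcm = x**2. S = 1/2*x*y - 2/3*x - 1/3*y**2 + 17/6*y - 8/3.
  leading term x*y: subtract (-1/8*y)·f_2 from 1/2*x*y - 2/3*x - 1/3*y**2 + 17/6*y - 8/3 → -2/3*x + 2/3*y**2 + 4/3*y - 8/3
  leading term x: subtract (1/6)·f_2 from -2/3*x + 2/3*y**2 + 4/3*y - 8/3 → 2/3*y**2 - 2/3
  leading term y**2: subtract (2/15)·h_5 from 2/3*y**2 - 2/3 → 16/9*y - 16/9
  leading term y: no divisor's leading term divides it; move 16/9*y to the remainder.
  leading term 1: no divisor's leading term divides it; move -16/9 to the remainder.
  remainder 16/9*y - 16/9 ≠ 0; add h_6 = 16/9*y - 16/9 to the basis.

S(f_1,f_4): lcm = x**2. S = 1/2*x*y - 23/3*x - 9/2*y - 8/3.
  leading term x*y: subtract (-1/8*y)·f_2 from 1/2*x*y - 23/3*x - 9/2*y - 8/3 → -23/3*x + y**2 - 6*y - 8/3
  leading term x: subtract (23/12)·f_2 from -23/3*x + y**2 - 6*y - 8/3 → y**2 - 64/3*y + 61/3
  leading term y**2: subtract (1/5)·h_5 from y**2 - 64/3*y + 61/3 → -56/3*y + 56/3
  leading term y: subtract (-21/2)·h_6 from -56/3*y + 56/3 → 0
  remainder 0.

S(f_2,f_3): lcm = x**2. S = -2*x*y + 3*x - 1/3*y**2 + 4/3*y.
  leading term x*y: subtract (1/2*y)·f_2 from -2*x*y + 3*x - 1/3*y**2 + 4/3*y → 3*x - 13/3*y**2 + 22/3*y
  leading term x: subtract (-3/4)·f_2 from 3*x - 13/3*y**2 + 22/3*y → -13/3*y**2 + 40/3*y - 9
  leading term y**2: subtract (-13/15)·h_5 from -13/3*y**2 + 40/3*y - 9 → 16/9*y - 16/9
  leading term y: subtract (1)·h_6 from 16/9*y - 16/9 → 0
  remainder 0.

S(f_2,f_4): lcm = x**2. S = -2*x*y - 4*x - 6*y.
  leading term x*y: subtract (1/2*y)·f_2 from -2*x*y - 4*x - 6*y → -4*x - 4*y**2
  leading term x: subtract (1)·f_2 from -4*x - 4*y**2 → -4*y**2 - 8*y + 12
  leading term y**2: subtract (-4/5)·h_5 from -4*y**2 - 8*y + 12 → -56/3*y + 56/3
  leading term y: subtract (-21/2)·h_6 from -56/3*y + 56/3 → 0
  remainder 0.

S(f_3,f_4): lcm = x**2. S = -7*x + 1/3*y**2 - 22/3*y.
  leading term x: subtract (7/4)·f_2 from -7*x + 1/3*y**2 - 22/3*y → 1/3*y**2 - 64/3*y + 21
  leading term y**2: subtract (1/15)·h_5 from 1/3*y**2 - 64/3*y + 21 → -184/9*y + 184/9
  leading term y: subtract (-23/2)·h_6 from -184/9*y + 184/9 → 0
  remainder 0.

S(f_1,h_5): leading monomials are coprime, so the S-polynomial reduces to 0 (Buchberger's first criterion).
S(f_2,h_5): leading monomials are coprime, so the S-polynomial reduces to 0 (Buchberger's first criterion).
S(f_3,h_5): leading monomials are coprime, so the S-polynomial reduces to 0 (Buchberger's first criterion).
S(f_4,h_5): leading monomials are coprime, so the S-polynomial reduces to 0 (Buchberger's first criterion).
S(f_1,h_6): leading monomials are coprime, so the S-polynomial reduces to 0 (Buchberger's first criterion).
S(f_2,h_6): leading monomials are coprime, so the S-polynomial reduces to 0 (Buchberger's first criterion).
S(f_3,h_6): leading monomials are coprime, so the S-polynomial reduces to 0 (Buchberger's first criterion).
S(f_4,h_6): leading monomials are coprime, so the S-polynomial reduces to 0 (Buchberger's first criterion).
S(h_5,h_6): lcm = y**2. S = -5/3*y + 5/3.
  leading term y: subtract (-15/16)·h_6 from -5/3*y + 5/3 → 0
  remainder 0.

Every S-polynomial of the final basis reduces to 0, so we have a Gröbner basis.
Inter-reduce: drop elements whose leading term is divisible by another's, tail-reduce, and make monic.
Reduced Gröbner basis: {x + 1, y - 1}.

Elimination: the polynomial y - 1 lies in the elimination ideal for y, so y ∈ {1}. For each such y, the remaining basis elements (now univariate) give the rest of the solution.
  y = 1: the earlier basis element becomes x + 1 = 0, giving x = -1 — point (-1, 1).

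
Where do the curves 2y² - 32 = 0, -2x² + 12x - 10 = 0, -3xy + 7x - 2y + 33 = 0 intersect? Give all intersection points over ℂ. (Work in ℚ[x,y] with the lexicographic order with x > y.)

Compute a lex Gröbner basis by Buchberger's algorithm.
f_1 = 2y² - 32, LT = y².
f_2 = -2x² + 12x - 10, LT = x².
f_3 = -3xy + 7x - 2y + 33, LT = xy.

S(f_1,f_3): lcm = xy². S = 7/3xy - 16x - ⅔y² + 11y.
  leading term xy: subtract (-7/9)·f_3 from 7/3xy - 16x - ⅔y² + 11y → -95/9x - ⅔y² + 85/9y + 77/3
  leading term x: no divisor's leading term divides it; move -95/9x to the remainder.
  leading term y²: subtract (-⅓)·f_1 from -⅔y² + 85/9y + 77/3 → 85/9y + 15
  leading term y: no divisor's leading term divides it; move 85/9y to the remainder.
  leading term 1: no divisor's leading term divides it; move 15 to the remainder.
  remainder -95/9x + 85/9y + 15 ≠ 0; add h_4 = -95/9x + 85/9y + 15 to the basis.

S(f_2,f_3): lcm = x²y. S = 7/3x² - 20/3xy + 11x + 5y.
  leading term x²: subtract (-7/6)·f_2 from 7/3x² - 20/3xy + 11x + 5y → -20/3xy + 25x + 5y - 35/3
  leading term xy: subtract (20/9)·f_3 from -20/3xy + 25x + 5y - 35/3 → 85/9x + 85/9y - 85
  leading term x: subtract (-17/19)·h_4 from 85/9x + 85/9y - 85 → 340/19y - 1360/19
  leading term y: no divisor's leading term divides it; move 340/19y to the remainder.
  leading term 1: no divisor's leading term divides it; move -1360/19 to the remainder.
  remainder 340/19y - 1360/19 ≠ 0; add h_5 = 340/19y - 1360/19 to the basis.

The other S-polynomials (S(f_1,f_2), S(f_1,h_4), S(f_2,h_4), S(f_3,h_4), S(f_1,h_5), S(f_2,h_5), S(f_3,h_5), S(h_4,h_5)) all reduce to 0 modulo the current basis, so we have a Gröbner basis.
Inter-reduce: drop elements whose leading term is divisible by another's, tail-reduce, and make monic.
Reduced Gröbner basis: {x - 5, y - 4}.

From the last basis element, y - 4 = 0, so y takes values in {4}. Each choice, substituted upward through the basis, yields the corresponding point(s) of the solution set.
  y = 4: the earlier basis element becomes x - 5 = 0, giving x = 5 — point (5, 4).
Check: every point annihilates each of the original generators.

{(5, 4)}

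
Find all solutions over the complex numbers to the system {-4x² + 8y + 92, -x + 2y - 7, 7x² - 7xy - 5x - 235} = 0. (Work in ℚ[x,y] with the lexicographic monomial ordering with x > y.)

Compute a lex Gröbner basis by Buchberger's algorithm.
f_1 = -4x² + 8y + 92, LT = x².
f_2 = -x + 2y - 7, LT = x.
f_3 = 7x² - 7xy - 5x - 235, LT = x².

S(f_1,f_2): lcm = x². S = 2xy - 7x - 2y - 23.
  leading term xy: subtract (-2y)·f_2 from 2xy - 7x - 2y - 23 → -7x + 4y² - 16y - 23
  leading term x: subtract (7)·f_2 from -7x + 4y² - 16y - 23 → 4y² - 30y + 26
  leading term y²: no divisor's leading term divides it; move 4y² to the remainder.
  leading term y: no divisor's leading term divides it; move -30y to the remainder.
  leading term 1: no divisor's leading term divides it; move 26 to the remainder.
  remainder 4y² - 30y + 26 ≠ 0; add h_4 = 4y² - 30y + 26 to the basis.

S(f_1,f_3): lcm = x². S = xy + 5/7x - 2y + 74/7.
  leading term xy: subtract (-y)·f_2 from xy + 5/7x - 2y + 74/7 → 5/7x + 2y² - 9y + 74/7
  leading term x: subtract (-5/7)·f_2 from 5/7x + 2y² - 9y + 74/7 → 2y² - 53/7y + 39/7
  leading term y²: subtract (½)·h_4 from 2y² - 53/7y + 39/7 → 52/7y - 52/7
  leading term y: no divisor's leading term divides it; move 52/7y to the remainder.
  leading term 1: no divisor's leading term divides it; move -52/7 to the remainder.
  remainder 52/7y - 52/7 ≠ 0; add h_5 = 52/7y - 52/7 to the basis.

The other S-polynomials (S(f_2,f_3), S(f_1,h_4), S(f_2,h_4), S(f_3,h_4), S(f_1,h_5), S(f_2,h_5), S(f_3,h_5), S(h_4,h_5)) all reduce to 0 modulo the current basis, so we have a Gröbner basis.
Inter-reduce: drop elements whose leading term is divisible by another's, tail-reduce, and make monic.
Reduced Gröbner basis: {x + 5, y - 1}.

Since the basis is lex-ordered, y - 1 is univariate in y. Its roots are {1}. Back-substituting each root into the other basis elements fixes the other coordinates.
  y = 1: the earlier basis element becomes x + 5 = 0, giving x = -5 — point (-5, 1).

{(-5, 1)}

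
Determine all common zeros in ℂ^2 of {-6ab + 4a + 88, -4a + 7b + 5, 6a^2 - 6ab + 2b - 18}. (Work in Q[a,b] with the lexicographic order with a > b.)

Compute a lex Gröbner basis by Buchberger's algorithm.
f_1 = -6ab + 4a + 88, LT = ab.
f_2 = -4a + 7b + 5, LT = a.
f_3 = 6a^2 - 6ab + 2b - 18, LT = a^2.

S(f_1,f_2): lcm = ab. S = -2/3a + 7/4b^2 + 5/4b - 44/3.
  leading term a: subtract (1/6)·f_2 from -2/3a + 7/4b^2 + 5/4b - 44/3 → 7/4b^2 + 1/12b - 31/2
  leading term b^2: no divisor's leading term divides it; move 7/4b^2 to the remainder.
  leading term b: no divisor's leading term divides it; move 1/12b to the remainder.
  leading term 1: no divisor's leading term divides it; move -31/2 to the remainder.
  remainder 7/4b^2 + 1/12b - 31/2 ≠ 0; add h_4 = 7/4b^2 + 1/12b - 31/2 to the basis.

S(f_1,f_3): lcm = a^2b. S = -2/3a^2 + ab^2 - 44/3a - 1/3b^2 + 3b.
  leading term a^2: subtract (1/6a)·f_2 from -2/3a^2 + ab^2 - 44/3a - 1/3b^2 + 3b → ab^2 - 7/6ab - 31/2a - 1/3b^2 + 3b
  leading term ab^2: subtract (-1/6b)·f_1 from ab^2 - 7/6ab - 31/2a - 1/3b^2 + 3b → -1/2ab - 31/2a - 1/3b^2 + 53/3b
  leading term ab: subtract (1/12)·f_1 from -1/2ab - 31/2a - 1/3b^2 + 53/3b → -95/6a - 1/3b^2 + 53/3b - 22/3
  leading term a: subtract (95/24)·f_2 from -95/6a - 1/3b^2 + 53/3b - 22/3 → -1/3b^2 - 241/24b - 217/8
  leading term b^2: subtract (-4/21)·h_4 from -1/3b^2 - 241/24b - 217/8 → -5053/504b - 5053/168
  leading term b: no divisor's leading term divides it; move -5053/504b to the remainder.
  leading term 1: no divisor's leading term divides it; move -5053/168 to the remainder.
  remainder -5053/504b - 5053/168 ≠ 0; add h_5 = -5053/504b - 5053/168 to the basis.

The other S-polynomials (S(f_2,f_3), S(f_1,h_4), S(f_2,h_4), S(f_3,h_4), S(f_1,h_5), S(f_2,h_5), S(f_3,h_5), S(h_4,h_5)) all reduce to 0 modulo the current basis, so we have a Gröbner basis.
Inter-reduce: drop elements whose leading term is divisible by another's, tail-reduce, and make monic.
Reduced Gröbner basis: {a + 4, b + 3}.

A lex Gröbner basis eliminates variables successively. Here b + 3 depends only on b, with roots {-3}; lifting each root through the earlier basis elements recovers the full solutions.
  b = -3: the earlier basis element becomes a + 4 = 0, giving a = -4 — point (-4, -3).
This is the nonlinear analogue of row-reducing a linear system.

{(-4, -3)}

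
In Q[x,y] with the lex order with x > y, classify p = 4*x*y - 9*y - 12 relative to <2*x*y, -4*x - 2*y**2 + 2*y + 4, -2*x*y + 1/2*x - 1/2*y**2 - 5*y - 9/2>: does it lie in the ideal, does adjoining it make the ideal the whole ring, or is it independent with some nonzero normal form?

Adjoining 4*x*y - 9*y - 12 makes the ideal the whole ring: the system is inconsistent.

First compute the reduced Gröbner basis of I by Buchberger's algorithm.
f_1 = 2*x*y, LT = x*y.
f_2 = -4*x - 2*y**2 + 2*y + 4, LT = x.
f_3 = -2*x*y + 1/2*x - 1/2*y**2 - 5*y - 9/2, LT = x*y.

S(f_1,f_2): lcm = x*y. S = -1/2*y**3 + 1/2*y**2 + y.
  reduce S modulo (f_1, f_2, f_3):
  remainder -1/2*y**3 + 1/2*y**2 + y ≠ 0; add h_4 = -1/2*y**3 + 1/2*y**2 + y to the basis.

S(f_1,f_3): lcm = x*y. S = 1/4*x - 1/4*y**2 - 5/2*y - 9/4.
  reduce S modulo (f_1, f_2, f_3, h_4):
  remainder -3/8*y**2 - 19/8*y - 2 ≠ 0; add h_5 = -3/8*y**2 - 19/8*y - 2 to the basis.

S(f_3,h_4): lcm = x*y**3. S = 3/4*x*y**2 + 2*x*y + 1/4*y**4 + 5/2*y**3 + 9/4*y**2.
  reduce S modulo (f_1, f_2, f_3, h_4, h_5):
  remainder -88/3*y - 88/3 ≠ 0; add h_6 = -88/3*y - 88/3 to the basis.

The other S-polynomials (S(f_2,f_3), S(f_1,h_4), S(f_2,h_4), S(f_1,h_5), S(f_2,h_5), S(f_3,h_5), S(h_4,h_5), S(f_1,h_6), S(f_2,h_6), S(f_3,h_6), S(h_4,h_6), S(h_5,h_6)) all reduce to 0 modulo the current basis, so we have a Gröbner basis.
Inter-reduce: drop elements whose leading term is divisible by another's, tail-reduce, and make monic.
Reduced Gröbner basis: {x, y + 1}.
Label its elements g_1 = x, g_2 = y + 1.

Reduce p = 4*x*y - 9*y - 12 modulo G:
  leading term x*y: subtract (4*y)·g_1 from 4*x*y - 9*y - 12 → -9*y - 12
  leading term y: subtract (-9)·g_2 from -9*y - 12 → -3
  leading term 1: no divisor's leading term divides it; move -3 to the remainder.
  normal form = -3.
The normal form is nonzero, so p ∉ I. Since p minus its normal form lies in I, I + (p) = I + (r) where r = -3; decide whether this ideal is the whole ring.
Here r = -3 is a nonzero constant, hence a unit: 1 ∈ I + (p), the Gröbner basis of I + (p) is {1}, and the enlarged system has no common solution — adjoining p is inconsistent.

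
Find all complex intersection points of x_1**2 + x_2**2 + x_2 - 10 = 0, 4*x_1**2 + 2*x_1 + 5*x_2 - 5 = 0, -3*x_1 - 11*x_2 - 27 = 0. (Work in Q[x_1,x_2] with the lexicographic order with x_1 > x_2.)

Compute a lex Gröbner basis by Buchberger's algorithm.
f_1 = x_1**2 + x_2**2 + x_2 - 10, LT = x_1**2.
f_2 = 4*x_1**2 + 2*x_1 + 5*x_2 - 5, LT = x_1**2.
f_3 = -3*x_1 - 11*x_2 - 27, LT = x_1.

S(f_1,f_2): lcm = x_1**2. S = -1/2*x_1 + x_2**2 - 1/4*x_2 - 35/4.
  leading term x_1: subtract (1/6)·f_3 from -1/2*x_1 + x_2**2 - 1/4*x_2 - 35/4 → x_2**2 + 19/12*x_2 - 17/4
  leading term x_2**2: no divisor's leading term divides it; move x_2**2 to the remainder.
  leading term x_2: no divisor's leading term divides it; move 19/12*x_2 to the remainder.
  leading term 1: no divisor's leading term divides it; move -17/4 to the remainder.
  remainder x_2**2 + 19/12*x_2 - 17/4 ≠ 0; add h_4 = x_2**2 + 19/12*x_2 - 17/4 to the basis.

S(f_1,f_3): lcm = x_1**2. S = -11/3*x_1*x_2 - 9*x_1 + x_2**2 + x_2 - 10.
  leading term x_1*x_2: subtract (11/9*x_2)·f_3 from -11/3*x_1*x_2 - 9*x_1 + x_2**2 + x_2 - 10 → -9*x_1 + 130/9*x_2**2 + 34*x_2 - 10
  leading term x_1: subtract (3)·f_3 from -9*x_1 + 130/9*x_2**2 + 34*x_2 - 10 → 130/9*x_2**2 + 67*x_2 + 71
  leading term x_2**2: subtract (130/9)·h_4 from 130/9*x_2**2 + 67*x_2 + 71 → 2383/54*x_2 + 2383/18
  leading term x_2: no divisor's leading term divides it; move 2383/54*x_2 to the remainder.
  leading term 1: no divisor's leading term divides it; move 2383/18 to the remainder.
  remainder 2383/54*x_2 + 2383/18 ≠ 0; add h_5 = 2383/54*x_2 + 2383/18 to the basis.

The other S-polynomials (S(f_2,f_3), S(f_1,h_4), S(f_2,h_4), S(f_3,h_4), S(f_1,h_5), S(f_2,h_5), S(f_3,h_5), S(h_4,h_5)) all reduce to 0 modulo the current basis, so we have a Gröbner basis.
Inter-reduce: drop elements whose leading term is divisible by another's, tail-reduce, and make monic.
Reduced Gröbner basis: {x_1 - 2, x_2 + 3}.

The lex basis is triangular: the last element involves only x_2. Solving x_2 + 3 = 0 gives x_2 ∈ {-3}; substituting each value into the earlier elements determines the remaining variables.
  x_2 = -3: the earlier basis element becomes x_1 - 2 = 0, giving x_1 = 2 — point (2, -3).
A lex Gröbner basis triangularizes the system, enabling back-substitution.

{(2, -3)}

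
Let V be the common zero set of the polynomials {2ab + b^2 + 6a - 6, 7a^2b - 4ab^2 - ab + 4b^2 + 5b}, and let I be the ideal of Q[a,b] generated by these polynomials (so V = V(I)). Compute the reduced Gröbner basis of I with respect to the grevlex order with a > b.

G = {a^3 - 8/35a^2 - 2/5b^2 - 118/35a - 8/21b + 13/5, b^3 - 28/5a^2 - 9/5b^2 - 58/5a - 14/3b + 86/5, ab + 1/2b^2 + 3a - 3}

f_1 = 2ab + b^2 + 6a - 6, LT = ab.
f_2 = 7a^2b - 4ab^2 - ab + 4b^2 + 5b, LT = a^2b.

S(f_1,f_2): lcm = a^2b. S = 15/14ab^2 + 3a^2 + 1/7ab - 4/7b^2 - 3a - 5/7b.
  leading term ab^2: subtract (15/28b)·f_1 from 15/14ab^2 + 3a^2 + 1/7ab - 4/7b^2 - 3a - 5/7b → -15/28b^3 + 3a^2 - 43/14ab - 4/7b^2 - 3a + 5/2b
  leading term b^3: no divisor's leading term divides it; move -15/28b^3 to the remainder.
  leading term a^2: no divisor's leading term divides it; move 3a^2 to the remainder.
  leading term ab: subtract (-43/28)·f_1 from -43/14ab - 4/7b^2 - 3a + 5/2b → 27/28b^2 + 87/14a + 5/2b - 129/14
  leading term b^2: no divisor's leading term divides it; move 27/28b^2 to the remainder.
  leading term a: no divisor's leading term divides it; move 87/14a to the remainder.
  leading term b: no divisor's leading term divides it; move 5/2b to the remainder.
  leading term 1: no divisor's leading term divides it; move -129/14 to the remainder.
  remainder -15/28b^3 + 3a^2 + 27/28b^2 + 87/14a + 5/2b - 129/14 ≠ 0; add g_3 = -15/28b^3 + 3a^2 + 27/28b^2 + 87/14a + 5/2b - 129/14 to the basis.

S(f_1,g_3): lcm = ab^3. S = 1/2b^4 + 28/5a^3 + 24/5ab^2 + 58/5a^2 + 14/3ab - 3b^2 - 86/5a.
  leading term b^4: subtract (-14/15b)·g_3 from 1/2b^4 + 28/5a^3 + 24/5ab^2 + 58/5a^2 + 14/3ab - 3b^2 - 86/5a → 28/5a^3 + 14/5a^2b + 24/5ab^2 + 9/10b^3 + 58/5a^2 + 157/15ab - 2/3b^2 - 86/5a - 43/5b
  leading term a^3: no divisor's leading term divides it; move 28/5a^3 to the remainder.
  leading term a^2b: subtract (7/5a)·f_1 from 14/5a^2b + 24/5ab^2 + 9/10b^3 + 58/5a^2 + 157/15ab - 2/3b^2 - 86/5a - 43/5b → 17/5ab^2 + 9/10b^3 + 16/5a^2 + 157/15ab - 2/3b^2 - 44/5a - 43/5b
  leading term ab^2: subtract (17/10b)·f_1 from 17/5ab^2 + 9/10b^3 + 16/5a^2 + 157/15ab - 2/3b^2 - 44/5a - 43/5b → -4/5b^3 + 16/5a^2 + 4/15ab - 2/3b^2 - 44/5a + 8/5b
  leading term b^3: subtract (112/75)·g_3 from -4/5b^3 + 16/5a^2 + 4/15ab - 2/3b^2 - 44/5a + 8/5b → -32/25a^2 + 4/15ab - 158/75b^2 - 452/25a - 32/15b + 344/25
  leading term a^2: no divisor's leading term divides it; move -32/25a^2 to the remainder.
  leading term ab: subtract (2/15)·f_1 from 4/15ab - 158/75b^2 - 452/25a - 32/15b + 344/25 → -56/25b^2 - 472/25a - 32/15b + 364/25
  leading term b^2: no divisor's leading term divides it; move -56/25b^2 to the remainder.
  leading term a: no divisor's leading term divides it; move -472/25a to the remainder.
  leading term b: no divisor's leading term divides it; move -32/15b to the remainder.
  leading term 1: no divisor's leading term divides it; move 364/25 to the remainder.
  remainder 28/5a^3 - 32/25a^2 - 56/25b^2 - 472/25a - 32/15b + 364/25 ≠ 0; add g_4 = 28/5a^3 - 32/25a^2 - 56/25b^2 - 472/25a - 32/15b + 364/25 to the basis.

The other S-polynomials (S(f_2,g_3), S(f_1,g_4), S(f_2,g_4), S(g_3,g_4)) all reduce to 0 modulo the current basis, so we have a Gröbner basis.
Inter-reduce: drop elements whose leading term is divisible by another's, tail-reduce, and make monic.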